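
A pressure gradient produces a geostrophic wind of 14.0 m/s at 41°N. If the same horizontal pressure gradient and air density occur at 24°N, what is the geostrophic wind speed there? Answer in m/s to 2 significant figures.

23 m/s

With the same pressure gradient and density, V_g ∝ 1/f ∝ 1/sin φ.
V₂ = V₁ · sin φ₁ / sin φ₂ = 14.0 × sin 41° / sin 24°
V₂ = 14.0 × 0.6561/0.4067 = 23 m/s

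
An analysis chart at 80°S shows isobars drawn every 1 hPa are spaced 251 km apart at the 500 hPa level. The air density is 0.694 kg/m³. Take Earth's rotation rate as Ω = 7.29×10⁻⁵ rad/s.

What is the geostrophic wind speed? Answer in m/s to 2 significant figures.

Coriolis parameter at 80°S:
f = 2Ω sin φ = 2 × 7.29×10⁻⁵ × sin 80° = 1.44×10⁻⁴ s⁻¹
Pressure gradient: |∂P/∂n| = 100 Pa / 251000 m = 3.98×10⁻⁴ Pa/m
Geostrophic balance (pressure-gradient force = Coriolis force):
V_g = (1/(fρ)) |∂P/∂n| = 3.98×10⁻⁴ / (1.44×10⁻⁴ × 0.694) = 4.00 m/s

4.0 m/s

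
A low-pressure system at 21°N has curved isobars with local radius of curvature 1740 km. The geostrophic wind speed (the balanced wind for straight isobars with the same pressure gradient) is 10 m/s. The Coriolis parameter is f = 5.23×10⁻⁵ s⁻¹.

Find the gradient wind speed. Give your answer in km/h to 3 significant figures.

Around a low, centrifugal force acts outward with Coriolis, so pressure-gradient force balances both:
(1/ρ)|∂P/∂n| = fV + V²/R  →  V² + fR·V − fR·V_g = 0
With fR = 5.23×10⁻⁵ × 1740×10³ m = 91.0 m/s:
V = [−fR + √((fR)² + 4 fR V_g)]/2 = [−91.0 + √(91.0² + 4×91.0×10)]/2 = 9.09 m/s
Subgeostrophic (V < V_g = 10 m/s), as expected around a low.
Converting: 9.09 m/s × 3.6 = 32.7 km/h

32.7 km/h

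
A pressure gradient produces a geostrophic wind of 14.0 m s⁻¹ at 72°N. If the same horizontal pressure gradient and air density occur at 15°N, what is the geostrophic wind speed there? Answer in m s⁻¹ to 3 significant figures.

With the same pressure gradient and density, V_g ∝ 1/f ∝ 1/sin φ.
V₂ = V₁ · sin φ₁ / sin φ₂ = 14.0 × sin 72° / sin 15°
V₂ = 14.0 × 0.9511/0.2588 = 51.4 m s⁻¹

51.4 m s⁻¹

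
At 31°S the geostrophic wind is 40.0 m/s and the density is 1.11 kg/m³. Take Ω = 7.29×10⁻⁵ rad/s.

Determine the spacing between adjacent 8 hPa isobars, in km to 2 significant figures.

240 km

Coriolis parameter at 31°S:
f = 2Ω sin φ = 2 × 7.29×10⁻⁵ × sin 31° = 7.51×10⁻⁵ s⁻¹
Geostrophic balance rearranged: |∂P/∂n| = f ρ V_g
|∂P/∂n| = 7.51×10⁻⁵ × 1.11 × 40.0 = 3.33×10⁻³ Pa/m
Isobar spacing: Δn = ΔP/|∂P/∂n| = 800 Pa / 3.33×10⁻³ Pa/m = 239944 m ≈ 240 km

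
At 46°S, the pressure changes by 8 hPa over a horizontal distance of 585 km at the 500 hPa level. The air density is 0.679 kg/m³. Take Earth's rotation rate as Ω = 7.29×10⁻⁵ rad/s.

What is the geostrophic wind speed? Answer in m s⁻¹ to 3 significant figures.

Coriolis parameter at 46°S:
f = 2Ω sin φ = 2 × 7.29×10⁻⁵ × sin 46° = 1.05×10⁻⁴ s⁻¹
Pressure gradient: |∂P/∂n| = 800 Pa / 585000 m = 1.37×10⁻³ Pa/m
Geostrophic balance (pressure-gradient force = Coriolis force):
V_g = (1/(fρ)) |∂P/∂n| = 1.37×10⁻³ / (1.05×10⁻⁴ × 0.679) = 19.2 m/s

19.2 m s⁻¹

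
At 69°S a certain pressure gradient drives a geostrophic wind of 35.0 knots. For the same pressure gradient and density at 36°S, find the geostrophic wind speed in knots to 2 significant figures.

With the same pressure gradient and density, V_g ∝ 1/f ∝ 1/sin φ.
V₂ = V₁ · sin φ₁ / sin φ₂ = 35.0 × sin 69° / sin 36°
V₂ = 35.0 × 0.9336/0.5878 = 56 knots

56 knots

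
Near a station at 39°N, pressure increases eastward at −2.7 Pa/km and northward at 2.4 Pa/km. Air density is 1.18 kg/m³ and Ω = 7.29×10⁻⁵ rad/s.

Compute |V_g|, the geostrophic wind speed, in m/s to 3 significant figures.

33.4 m/s

Coriolis parameter at 39°N:
f = 2Ω sin φ = 2 × 7.29×10⁻⁵ × sin 39° = 9.18×10⁻⁵ s⁻¹
Component geostrophic relations (x east, y north):
u_g = −(1/(fρ)) ∂P/∂y,  v_g = (1/(fρ)) ∂P/∂x
u_g = −(2.4×10⁻³)/(9.18×10⁻⁵ × 1.18) = −22.2 m/s;  v_g = (−2.7×10⁻³)/(9.18×10⁻⁵ × 1.18) = −24.9 m/s
|V_g| = √(u_g² + v_g²) = 33.4 m/s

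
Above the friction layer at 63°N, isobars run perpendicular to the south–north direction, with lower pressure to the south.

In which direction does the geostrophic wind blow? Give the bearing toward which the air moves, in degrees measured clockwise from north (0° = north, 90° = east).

270°

The pressure-gradient force points toward the south (bearing 180°).
Geostrophic balance: in the Northern Hemisphere the Coriolis force deflects motion to the right, so the geostrophic wind blows 90° to the right of the pressure-gradient force (low pressure on the left).
Rotating 180° by 90° clockwise gives 270° — the wind blows toward the west.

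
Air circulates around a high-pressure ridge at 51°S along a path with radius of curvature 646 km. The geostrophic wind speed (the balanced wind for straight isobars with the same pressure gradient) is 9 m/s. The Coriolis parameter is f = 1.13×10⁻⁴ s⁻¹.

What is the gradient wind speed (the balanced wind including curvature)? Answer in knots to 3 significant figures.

20.4 knots

Around a high, pressure-gradient force acts outward with centrifugal, so Coriolis balances both:
fV = (1/ρ)|∂P/∂n| + V²/R  →  V² − fR·V + fR·V_g = 0
With fR = 1.13×10⁻⁴ × 646×10³ m = 73.0 m/s:
V = [fR − √((fR)² − 4 fR V_g)]/2 = [73.0 − √(73.0² − 4×73.0×9)]/2 = 10.5 m/s
Supergeostrophic (V > V_g = 9 m/s), as expected around a high.
Converting: 10.5 m/s × 1.944 = 20.4 knots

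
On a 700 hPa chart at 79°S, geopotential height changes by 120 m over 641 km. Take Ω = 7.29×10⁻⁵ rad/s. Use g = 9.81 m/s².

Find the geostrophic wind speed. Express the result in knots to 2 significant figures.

25 knots

Coriolis parameter at 79°S:
f = 2Ω sin φ = 2 × 7.29×10⁻⁵ × sin 79° = 1.43×10⁻⁴ s⁻¹
Height gradient: |∂Z/∂n| = 120 m / 641000 m = 1.87×10⁻⁴
On a pressure surface, geostrophic balance gives V_g = (g/f)|∂Z/∂n|:
V_g = 9.81 × 1.87×10⁻⁴ / 1.43×10⁻⁴ = 12.8 m/s
Converting: 12.8 m/s × 1.944 = 25 knots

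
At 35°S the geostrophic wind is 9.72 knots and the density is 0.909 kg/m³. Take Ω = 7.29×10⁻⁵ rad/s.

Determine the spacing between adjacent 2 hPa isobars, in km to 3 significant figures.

Coriolis parameter at 35°S:
f = 2Ω sin φ = 2 × 7.29×10⁻⁵ × sin 35° = 8.36×10⁻⁵ s⁻¹
Wind speed in SI: 9.72 knots = 5.00 m/s
Geostrophic balance rearranged: |∂P/∂n| = f ρ V_g
|∂P/∂n| = 8.36×10⁻⁵ × 0.909 × 5.00 = 3.80×10⁻⁴ Pa/m
Isobar spacing: Δn = ΔP/|∂P/∂n| = 200 Pa / 3.80×10⁻⁴ Pa/m = 526154 m ≈ 526 km

526 km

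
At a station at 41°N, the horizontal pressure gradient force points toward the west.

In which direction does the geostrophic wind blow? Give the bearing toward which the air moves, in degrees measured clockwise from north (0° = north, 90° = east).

000°

The pressure-gradient force points toward the west (bearing 270°).
Geostrophic balance: in the Northern Hemisphere the Coriolis force deflects motion to the right, so the geostrophic wind blows 90° to the right of the pressure-gradient force (low pressure on the left).
Rotating 270° by 90° clockwise gives 000° — the wind blows toward the north.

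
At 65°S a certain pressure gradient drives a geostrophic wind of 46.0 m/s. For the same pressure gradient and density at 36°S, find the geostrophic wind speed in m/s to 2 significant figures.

71 m/s

With the same pressure gradient and density, V_g ∝ 1/f ∝ 1/sin φ.
V₂ = V₁ · sin φ₁ / sin φ₂ = 46.0 × sin 65° / sin 36°
V₂ = 46.0 × 0.9063/0.5878 = 71 m/s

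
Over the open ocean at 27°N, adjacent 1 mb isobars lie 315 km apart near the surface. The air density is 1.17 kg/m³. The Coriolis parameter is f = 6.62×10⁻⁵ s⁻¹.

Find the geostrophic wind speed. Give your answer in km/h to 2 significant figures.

15 km/h

Pressure gradient: |∂P/∂n| = 100 Pa / 315000 m = 3.17×10⁻⁴ Pa/m
Geostrophic balance (pressure-gradient force = Coriolis force):
V_g = (1/(fρ)) |∂P/∂n| = 3.17×10⁻⁴ / (6.62×10⁻⁵ × 1.17) = 4.10 m/s
Converting: 4.10 m/s × 3.6 = 15 km/h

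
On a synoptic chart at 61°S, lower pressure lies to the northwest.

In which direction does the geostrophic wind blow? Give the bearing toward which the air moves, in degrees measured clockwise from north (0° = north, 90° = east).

225°

The pressure-gradient force points toward the northwest (bearing 315°).
Geostrophic balance: in the Southern Hemisphere the Coriolis force deflects motion to the left, so the geostrophic wind blows 90° to the left of the pressure-gradient force (low pressure on the right).
Rotating 315° by 90° counterclockwise gives 225° — the wind blows toward the southwest.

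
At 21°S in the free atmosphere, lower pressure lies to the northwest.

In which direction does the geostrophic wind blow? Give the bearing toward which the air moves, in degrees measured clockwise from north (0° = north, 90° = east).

The pressure-gradient force points toward the northwest (bearing 315°).
Geostrophic balance: in the Southern Hemisphere the Coriolis force deflects motion to the left, so the geostrophic wind blows 90° to the left of the pressure-gradient force (low pressure on the right).
Rotating 315° by 90° counterclockwise gives 225° — the wind blows toward the southwest.

225°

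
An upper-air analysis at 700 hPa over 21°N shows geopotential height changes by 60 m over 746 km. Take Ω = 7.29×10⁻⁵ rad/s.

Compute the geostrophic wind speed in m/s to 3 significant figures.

15.1 m/s

Coriolis parameter at 21°N:
f = 2Ω sin φ = 2 × 7.29×10⁻⁵ × sin 21° = 5.23×10⁻⁵ s⁻¹
Height gradient: |∂Z/∂n| = 60 m / 746000 m = 8.04×10⁻⁵
On a pressure surface, geostrophic balance gives V_g = (g/f)|∂Z/∂n|:
V_g = 9.81 × 8.04×10⁻⁵ / 5.23×10⁻⁵ = 15.1 m/s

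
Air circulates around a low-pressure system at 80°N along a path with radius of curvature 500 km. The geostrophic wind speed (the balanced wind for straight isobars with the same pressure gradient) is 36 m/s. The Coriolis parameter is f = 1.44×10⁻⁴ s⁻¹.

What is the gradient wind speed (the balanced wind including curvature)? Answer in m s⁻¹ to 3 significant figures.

Around a low, centrifugal force acts outward with Coriolis, so pressure-gradient force balances both:
(1/ρ)|∂P/∂n| = fV + V²/R  →  V² + fR·V − fR·V_g = 0
With fR = 1.44×10⁻⁴ × 500×10³ m = 72.0 m/s:
V = [−fR + √((fR)² + 4 fR V_g)]/2 = [−72.0 + √(72.0² + 4×72.0×36)]/2 = 26.4 m/s
Subgeostrophic (V < V_g = 36 m/s), as expected around a low.

26.4 m s⁻¹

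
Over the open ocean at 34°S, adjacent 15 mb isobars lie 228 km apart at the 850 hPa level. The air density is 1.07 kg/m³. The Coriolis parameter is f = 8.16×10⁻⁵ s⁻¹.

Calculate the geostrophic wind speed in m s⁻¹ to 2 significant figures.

Pressure gradient: |∂P/∂n| = 1500 Pa / 228000 m = 6.58×10⁻³ Pa/m
Geostrophic balance (pressure-gradient force = Coriolis force):
V_g = (1/(fρ)) |∂P/∂n| = 6.58×10⁻³ / (8.16×10⁻⁵ × 1.07) = 75.3 m/s

75 m s⁻¹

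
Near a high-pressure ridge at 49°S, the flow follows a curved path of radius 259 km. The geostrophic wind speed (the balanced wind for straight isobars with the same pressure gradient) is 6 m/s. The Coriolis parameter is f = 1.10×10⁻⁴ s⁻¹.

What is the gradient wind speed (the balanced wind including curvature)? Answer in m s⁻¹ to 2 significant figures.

Around a high, pressure-gradient force acts outward with centrifugal, so Coriolis balances both:
fV = (1/ρ)|∂P/∂n| + V²/R  →  V² − fR·V + fR·V_g = 0
With fR = 1.10×10⁻⁴ × 259×10³ m = 28.5 m/s:
V = [fR − √((fR)² − 4 fR V_g)]/2 = [28.5 − √(28.5² − 4×28.5×6)]/2 = 8.59 m/s
Supergeostrophic (V > V_g = 6 m/s), as expected around a high.

8.6 m s⁻¹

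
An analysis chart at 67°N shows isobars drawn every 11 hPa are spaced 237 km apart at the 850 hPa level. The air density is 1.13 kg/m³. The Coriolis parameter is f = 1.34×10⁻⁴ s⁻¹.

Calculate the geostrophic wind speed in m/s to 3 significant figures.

30.7 m/s

Pressure gradient: |∂P/∂n| = 1100 Pa / 237000 m = 4.64×10⁻³ Pa/m
Geostrophic balance (pressure-gradient force = Coriolis force):
V_g = (1/(fρ)) |∂P/∂n| = 4.64×10⁻³ / (1.34×10⁻⁴ × 1.13) = 30.7 m/s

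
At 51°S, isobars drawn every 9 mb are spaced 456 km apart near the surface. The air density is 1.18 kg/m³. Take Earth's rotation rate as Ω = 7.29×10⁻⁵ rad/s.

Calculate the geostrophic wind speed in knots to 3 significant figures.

Coriolis parameter at 51°S:
f = 2Ω sin φ = 2 × 7.29×10⁻⁵ × sin 51° = 1.13×10⁻⁴ s⁻¹
Pressure gradient: |∂P/∂n| = 900 Pa / 456000 m = 1.97×10⁻³ Pa/m
Geostrophic balance (pressure-gradient force = Coriolis force):
V_g = (1/(fρ)) |∂P/∂n| = 1.97×10⁻³ / (1.13×10⁻⁴ × 1.18) = 14.8 m/s
Converting: 14.8 m/s × 1.944 = 28.7 knots

28.7 knots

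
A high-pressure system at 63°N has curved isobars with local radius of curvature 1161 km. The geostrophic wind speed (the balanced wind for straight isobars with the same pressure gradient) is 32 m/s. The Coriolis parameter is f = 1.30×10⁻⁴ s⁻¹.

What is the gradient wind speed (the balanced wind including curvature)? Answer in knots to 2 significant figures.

Around a high, pressure-gradient force acts outward with centrifugal, so Coriolis balances both:
fV = (1/ρ)|∂P/∂n| + V²/R  →  V² − fR·V + fR·V_g = 0
With fR = 1.30×10⁻⁴ × 1161×10³ m = 151 m/s:
V = [fR − √((fR)² − 4 fR V_g)]/2 = [151 − √(151² − 4×151×32)]/2 = 46.1 m/s
Supergeostrophic (V > V_g = 32 m/s), as expected around a high.
Converting: 46.1 m/s × 1.944 = 90 knots

90 knots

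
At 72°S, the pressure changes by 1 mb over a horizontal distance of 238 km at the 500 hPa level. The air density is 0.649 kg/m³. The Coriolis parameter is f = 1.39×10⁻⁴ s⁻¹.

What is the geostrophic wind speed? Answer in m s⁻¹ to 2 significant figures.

Pressure gradient: |∂P/∂n| = 100 Pa / 238000 m = 4.20×10⁻⁴ Pa/m
Geostrophic balance (pressure-gradient force = Coriolis force):
V_g = (1/(fρ)) |∂P/∂n| = 4.20×10⁻⁴ / (1.39×10⁻⁴ × 0.649) = 4.66 m/s

4.7 m s⁻¹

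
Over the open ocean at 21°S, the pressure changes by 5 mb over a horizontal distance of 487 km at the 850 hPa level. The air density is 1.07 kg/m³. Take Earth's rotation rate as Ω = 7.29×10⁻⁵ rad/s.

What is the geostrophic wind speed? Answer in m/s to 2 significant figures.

18 m/s

Coriolis parameter at 21°S:
f = 2Ω sin φ = 2 × 7.29×10⁻⁵ × sin 21° = 5.23×10⁻⁵ s⁻¹
Pressure gradient: |∂P/∂n| = 500 Pa / 487000 m = 1.03×10⁻³ Pa/m
Geostrophic balance (pressure-gradient force = Coriolis force):
V_g = (1/(fρ)) |∂P/∂n| = 1.03×10⁻³ / (5.23×10⁻⁵ × 1.07) = 18.4 m/s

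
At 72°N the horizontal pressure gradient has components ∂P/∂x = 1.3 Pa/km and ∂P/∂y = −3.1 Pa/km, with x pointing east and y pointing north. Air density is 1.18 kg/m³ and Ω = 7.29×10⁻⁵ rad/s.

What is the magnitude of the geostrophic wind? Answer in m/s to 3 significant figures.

Coriolis parameter at 72°N:
f = 2Ω sin φ = 2 × 7.29×10⁻⁵ × sin 72° = 1.39×10⁻⁴ s⁻¹
Component geostrophic relations (x east, y north):
u_g = −(1/(fρ)) ∂P/∂y,  v_g = (1/(fρ)) ∂P/∂x
u_g = −(−3.1×10⁻³)/(1.39×10⁻⁴ × 1.18) = 18.9 m/s;  v_g = (1.3×10⁻³)/(1.39×10⁻⁴ × 1.18) = 7.95 m/s
|V_g| = √(u_g² + v_g²) = 20.5 m/s

20.5 m/s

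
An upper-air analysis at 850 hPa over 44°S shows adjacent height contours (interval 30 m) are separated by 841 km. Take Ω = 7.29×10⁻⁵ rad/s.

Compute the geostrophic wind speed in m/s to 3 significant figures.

Coriolis parameter at 44°S:
f = 2Ω sin φ = 2 × 7.29×10⁻⁵ × sin 44° = 1.01×10⁻⁴ s⁻¹
Height gradient: |∂Z/∂n| = 30 m / 841000 m = 3.57×10⁻⁵
On a pressure surface, geostrophic balance gives V_g = (g/f)|∂Z/∂n|:
V_g = 9.81 × 3.57×10⁻⁵ / 1.01×10⁻⁴ = 3.46 m/s

3.46 m/s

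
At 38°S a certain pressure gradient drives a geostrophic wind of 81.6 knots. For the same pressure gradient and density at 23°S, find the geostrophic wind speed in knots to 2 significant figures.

130 knots

With the same pressure gradient and density, V_g ∝ 1/f ∝ 1/sin φ.
V₂ = V₁ · sin φ₁ / sin φ₂ = 81.6 × sin 38° / sin 23°
V₂ = 81.6 × 0.6157/0.3907 = 130 knots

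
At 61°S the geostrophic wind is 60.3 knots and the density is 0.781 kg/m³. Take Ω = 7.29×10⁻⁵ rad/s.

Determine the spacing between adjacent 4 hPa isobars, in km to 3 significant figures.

129 km

Coriolis parameter at 61°S:
f = 2Ω sin φ = 2 × 7.29×10⁻⁵ × sin 61° = 1.28×10⁻⁴ s⁻¹
Wind speed in SI: 60.3 knots = 31.0 m/s
Geostrophic balance rearranged: |∂P/∂n| = f ρ V_g
|∂P/∂n| = 1.28×10⁻⁴ × 0.781 × 31.0 = 3.09×10⁻³ Pa/m
Isobar spacing: Δn = ΔP/|∂P/∂n| = 400 Pa / 3.09×10⁻³ Pa/m = 129472 m ≈ 129 km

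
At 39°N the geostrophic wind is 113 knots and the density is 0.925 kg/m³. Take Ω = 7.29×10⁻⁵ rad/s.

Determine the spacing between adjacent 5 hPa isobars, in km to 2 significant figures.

100 km

Coriolis parameter at 39°N:
f = 2Ω sin φ = 2 × 7.29×10⁻⁵ × sin 39° = 9.18×10⁻⁵ s⁻¹
Wind speed in SI: 113 knots = 58.1 m/s
Geostrophic balance rearranged: |∂P/∂n| = f ρ V_g
|∂P/∂n| = 9.18×10⁻⁵ × 0.925 × 58.1 = 4.93×10⁻³ Pa/m
Isobar spacing: Δn = ΔP/|∂P/∂n| = 500 Pa / 4.93×10⁻³ Pa/m = 101340 m ≈ 100 km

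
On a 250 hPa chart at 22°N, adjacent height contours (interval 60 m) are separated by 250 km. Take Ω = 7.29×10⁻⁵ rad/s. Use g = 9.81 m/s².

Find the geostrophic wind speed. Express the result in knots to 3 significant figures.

83.8 knots

Coriolis parameter at 22°N:
f = 2Ω sin φ = 2 × 7.29×10⁻⁵ × sin 22° = 5.46×10⁻⁵ s⁻¹
Height gradient: |∂Z/∂n| = 60 m / 250000 m = 2.40×10⁻⁴
On a pressure surface, geostrophic balance gives V_g = (g/f)|∂Z/∂n|:
V_g = 9.81 × 2.40×10⁻⁴ / 5.46×10⁻⁵ = 43.1 m/s
Converting: 43.1 m/s × 1.944 = 83.8 knots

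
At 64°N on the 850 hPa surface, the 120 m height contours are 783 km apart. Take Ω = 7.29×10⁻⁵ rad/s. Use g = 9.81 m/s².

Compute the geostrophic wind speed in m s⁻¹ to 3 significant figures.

Coriolis parameter at 64°N:
f = 2Ω sin φ = 2 × 7.29×10⁻⁵ × sin 64° = 1.31×10⁻⁴ s⁻¹
Height gradient: |∂Z/∂n| = 120 m / 783000 m = 1.53×10⁻⁴
On a pressure surface, geostrophic balance gives V_g = (g/f)|∂Z/∂n|:
V_g = 9.81 × 1.53×10⁻⁴ / 1.31×10⁻⁴ = 11.5 m/s

11.5 m s⁻¹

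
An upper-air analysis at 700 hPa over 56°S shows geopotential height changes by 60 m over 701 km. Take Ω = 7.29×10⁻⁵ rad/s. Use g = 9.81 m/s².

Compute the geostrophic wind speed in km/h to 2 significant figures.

Coriolis parameter at 56°S:
f = 2Ω sin φ = 2 × 7.29×10⁻⁵ × sin 56° = 1.21×10⁻⁴ s⁻¹
Height gradient: |∂Z/∂n| = 60 m / 701000 m = 8.56×10⁻⁵
On a pressure surface, geostrophic balance gives V_g = (g/f)|∂Z/∂n|:
V_g = 9.81 × 8.56×10⁻⁵ / 1.21×10⁻⁴ = 6.95 m/s
Converting: 6.95 m/s × 3.6 = 25 km/h

25 km/h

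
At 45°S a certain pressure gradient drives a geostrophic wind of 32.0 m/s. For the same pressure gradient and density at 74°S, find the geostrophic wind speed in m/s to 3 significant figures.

With the same pressure gradient and density, V_g ∝ 1/f ∝ 1/sin φ.
V₂ = V₁ · sin φ₁ / sin φ₂ = 32.0 × sin 45° / sin 74°
V₂ = 32.0 × 0.7071/0.9613 = 23.5 m/s

23.5 m/s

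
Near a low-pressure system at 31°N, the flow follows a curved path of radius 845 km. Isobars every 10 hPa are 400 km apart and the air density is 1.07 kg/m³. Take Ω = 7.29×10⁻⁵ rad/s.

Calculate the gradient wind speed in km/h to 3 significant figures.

82.3 km/h

Coriolis parameter at 31°N:
f = 2Ω sin φ = 2 × 7.29×10⁻⁵ × sin 31° = 7.51×10⁻⁵ s⁻¹
Pressure gradient: |∂P/∂n| = 1000 Pa / 400000 m = 2.50×10⁻³ Pa/m
Geostrophic speed: V_g = |∂P/∂n|/(fρ) = 2.50×10⁻³/(7.51×10⁻⁵ × 1.07) = 31.1 m/s
Around a low, centrifugal force acts outward with Coriolis, so pressure-gradient force balances both:
(1/ρ)|∂P/∂n| = fV + V²/R  →  V² + fR·V − fR·V_g = 0
With fR = 7.51×10⁻⁵ × 845×10³ m = 63.5 m/s:
V = [−fR + √((fR)² + 4 fR V_g)]/2 = [−63.5 + √(63.5² + 4×63.5×31.1)]/2 = 22.9 m/s
Subgeostrophic (V < V_g = 31.1 m/s), as expected around a low.
Converting: 22.9 m/s × 3.6 = 82.3 km/h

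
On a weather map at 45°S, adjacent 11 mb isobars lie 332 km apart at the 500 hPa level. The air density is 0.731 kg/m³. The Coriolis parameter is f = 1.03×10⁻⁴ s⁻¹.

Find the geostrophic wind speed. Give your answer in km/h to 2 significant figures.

Pressure gradient: |∂P/∂n| = 1100 Pa / 332000 m = 3.31×10⁻³ Pa/m
Geostrophic balance (pressure-gradient force = Coriolis force):
V_g = (1/(fρ)) |∂P/∂n| = 3.31×10⁻³ / (1.03×10⁻⁴ × 0.731) = 44.0 m/s
Converting: 44.0 m/s × 3.6 = 160 km/h

160 km/h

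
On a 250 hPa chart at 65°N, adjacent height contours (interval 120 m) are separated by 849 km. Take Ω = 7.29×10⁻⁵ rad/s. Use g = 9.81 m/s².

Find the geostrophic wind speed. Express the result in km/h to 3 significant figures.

37.8 km/h

Coriolis parameter at 65°N:
f = 2Ω sin φ = 2 × 7.29×10⁻⁵ × sin 65° = 1.32×10⁻⁴ s⁻¹
Height gradient: |∂Z/∂n| = 120 m / 849000 m = 1.41×10⁻⁴
On a pressure surface, geostrophic balance gives V_g = (g/f)|∂Z/∂n|:
V_g = 9.81 × 1.41×10⁻⁴ / 1.32×10⁻⁴ = 10.5 m/s
Converting: 10.5 m/s × 3.6 = 37.8 km/h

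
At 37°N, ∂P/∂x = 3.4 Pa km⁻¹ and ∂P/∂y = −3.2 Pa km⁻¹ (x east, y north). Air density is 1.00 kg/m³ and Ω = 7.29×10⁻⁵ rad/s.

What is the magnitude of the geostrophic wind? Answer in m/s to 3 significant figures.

53.2 m/s

Coriolis parameter at 37°N:
f = 2Ω sin φ = 2 × 7.29×10⁻⁵ × sin 37° = 8.77×10⁻⁵ s⁻¹
Component geostrophic relations (x east, y north):
u_g = −(1/(fρ)) ∂P/∂y,  v_g = (1/(fρ)) ∂P/∂x
u_g = −(−3.2×10⁻³)/(8.77×10⁻⁵ × 1.00) = 36.5 m/s;  v_g = (3.4×10⁻³)/(8.77×10⁻⁵ × 1.00) = 38.7 m/s
|V_g| = √(u_g² + v_g²) = 53.2 m/s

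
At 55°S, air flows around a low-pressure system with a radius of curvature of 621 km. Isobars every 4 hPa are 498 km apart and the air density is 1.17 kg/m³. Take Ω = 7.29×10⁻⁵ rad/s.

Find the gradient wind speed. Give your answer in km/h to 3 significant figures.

Coriolis parameter at 55°S:
f = 2Ω sin φ = 2 × 7.29×10⁻⁵ × sin 55° = 1.19×10⁻⁴ s⁻¹
Pressure gradient: |∂P/∂n| = 400 Pa / 498000 m = 8.03×10⁻⁴ Pa/m
Geostrophic speed: V_g = |∂P/∂n|/(fρ) = 8.03×10⁻⁴/(1.19×10⁻⁴ × 1.17) = 5.75 m/s
Around a low, centrifugal force acts outward with Coriolis, so pressure-gradient force balances both:
(1/ρ)|∂P/∂n| = fV + V²/R  →  V² + fR·V − fR·V_g = 0
With fR = 1.19×10⁻⁴ × 621×10³ m = 74.2 m/s:
V = [−fR + √((fR)² + 4 fR V_g)]/2 = [−74.2 + √(74.2² + 4×74.2×5.75)]/2 = 5.36 m/s
Subgeostrophic (V < V_g = 5.75 m/s), as expected around a low.
Converting: 5.36 m/s × 3.6 = 19.3 km/h

19.3 km/h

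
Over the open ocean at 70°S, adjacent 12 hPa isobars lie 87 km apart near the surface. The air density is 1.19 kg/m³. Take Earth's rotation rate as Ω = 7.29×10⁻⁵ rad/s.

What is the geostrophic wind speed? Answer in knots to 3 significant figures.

Coriolis parameter at 70°S:
f = 2Ω sin φ = 2 × 7.29×10⁻⁵ × sin 70° = 1.37×10⁻⁴ s⁻¹
Pressure gradient: |∂P/∂n| = 1200 Pa / 87000 m = 1.38×10⁻² Pa/m
Geostrophic balance (pressure-gradient force = Coriolis force):
V_g = (1/(fρ)) |∂P/∂n| = 1.38×10⁻² / (1.37×10⁻⁴ × 1.19) = 84.6 m/s
Converting: 84.6 m/s × 1.944 = 164 knots

164 knots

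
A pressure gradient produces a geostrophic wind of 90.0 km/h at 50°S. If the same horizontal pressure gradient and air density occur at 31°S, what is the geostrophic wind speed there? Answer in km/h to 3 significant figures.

134 km/h

With the same pressure gradient and density, V_g ∝ 1/f ∝ 1/sin φ.
V₂ = V₁ · sin φ₁ / sin φ₂ = 90.0 × sin 50° / sin 31°
V₂ = 90.0 × 0.7660/0.5150 = 134 km/h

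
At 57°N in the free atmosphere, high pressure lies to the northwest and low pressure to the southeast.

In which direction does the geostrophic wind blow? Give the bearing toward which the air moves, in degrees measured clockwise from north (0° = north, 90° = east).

225°

The pressure-gradient force points toward the southeast (bearing 135°).
Geostrophic balance: in the Northern Hemisphere the Coriolis force deflects motion to the right, so the geostrophic wind blows 90° to the right of the pressure-gradient force (low pressure on the left).
Rotating 135° by 90° clockwise gives 225° — the wind blows toward the southwest.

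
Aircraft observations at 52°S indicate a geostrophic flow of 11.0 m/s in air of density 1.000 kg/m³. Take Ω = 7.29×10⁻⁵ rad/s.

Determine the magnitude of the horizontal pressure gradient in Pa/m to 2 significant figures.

Coriolis parameter at 52°S:
f = 2Ω sin φ = 2 × 7.29×10⁻⁵ × sin 52° = 1.15×10⁻⁴ s⁻¹
Geostrophic balance rearranged: |∂P/∂n| = f ρ V_g
|∂P/∂n| = 1.15×10⁻⁴ × 1.000 × 11.0 = 1.26×10⁻³ Pa/m

1.3×10⁻³ Pa/m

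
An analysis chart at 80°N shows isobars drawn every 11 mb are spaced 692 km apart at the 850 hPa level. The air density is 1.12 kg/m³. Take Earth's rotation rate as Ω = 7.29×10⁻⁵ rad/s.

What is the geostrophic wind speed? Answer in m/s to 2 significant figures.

9.9 m/s

Coriolis parameter at 80°N:
f = 2Ω sin φ = 2 × 7.29×10⁻⁵ × sin 80° = 1.44×10⁻⁴ s⁻¹
Pressure gradient: |∂P/∂n| = 1100 Pa / 692000 m = 1.59×10⁻³ Pa/m
Geostrophic balance (pressure-gradient force = Coriolis force):
V_g = (1/(fρ)) |∂P/∂n| = 1.59×10⁻³ / (1.44×10⁻⁴ × 1.12) = 9.88 m/s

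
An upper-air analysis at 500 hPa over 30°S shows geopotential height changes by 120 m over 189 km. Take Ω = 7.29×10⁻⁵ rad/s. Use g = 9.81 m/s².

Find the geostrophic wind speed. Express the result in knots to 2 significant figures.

Coriolis parameter at 30°S:
f = 2Ω sin φ = 2 × 7.29×10⁻⁵ × sin 30° = 7.29×10⁻⁵ s⁻¹
Height gradient: |∂Z/∂n| = 120 m / 189000 m = 6.35×10⁻⁴
On a pressure surface, geostrophic balance gives V_g = (g/f)|∂Z/∂n|:
V_g = 9.81 × 6.35×10⁻⁴ / 7.29×10⁻⁵ = 85.4 m/s
Converting: 85.4 m/s × 1.944 = 170 knots

170 knots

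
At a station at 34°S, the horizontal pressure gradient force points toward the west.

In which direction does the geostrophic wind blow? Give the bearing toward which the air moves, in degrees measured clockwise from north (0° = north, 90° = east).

The pressure-gradient force points toward the west (bearing 270°).
Geostrophic balance: in the Southern Hemisphere the Coriolis force deflects motion to the left, so the geostrophic wind blows 90° to the left of the pressure-gradient force (low pressure on the right).
Rotating 270° by 90° counterclockwise gives 180° — the wind blows toward the south.

180°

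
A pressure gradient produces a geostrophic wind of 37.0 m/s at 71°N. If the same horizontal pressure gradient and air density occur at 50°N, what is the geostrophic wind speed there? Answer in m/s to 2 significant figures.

46 m/s

With the same pressure gradient and density, V_g ∝ 1/f ∝ 1/sin φ.
V₂ = V₁ · sin φ₁ / sin φ₂ = 37.0 × sin 71° / sin 50°
V₂ = 37.0 × 0.9455/0.7660 = 46 m/s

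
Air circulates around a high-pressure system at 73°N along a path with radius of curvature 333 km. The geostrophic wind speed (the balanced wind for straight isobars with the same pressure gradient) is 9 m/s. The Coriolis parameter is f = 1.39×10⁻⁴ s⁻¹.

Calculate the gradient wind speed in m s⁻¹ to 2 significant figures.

Around a high, pressure-gradient force acts outward with centrifugal, so Coriolis balances both:
fV = (1/ρ)|∂P/∂n| + V²/R  →  V² − fR·V + fR·V_g = 0
With fR = 1.39×10⁻⁴ × 333×10³ m = 46.3 m/s:
V = [fR − √((fR)² − 4 fR V_g)]/2 = [46.3 − √(46.3² − 4×46.3×9)]/2 = 12.2 m/s
Supergeostrophic (V > V_g = 9 m/s), as expected around a high.

12 m s⁻¹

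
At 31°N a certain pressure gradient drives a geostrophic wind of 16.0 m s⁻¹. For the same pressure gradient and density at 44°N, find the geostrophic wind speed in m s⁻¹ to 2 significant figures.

12 m s⁻¹

With the same pressure gradient and density, V_g ∝ 1/f ∝ 1/sin φ.
V₂ = V₁ · sin φ₁ / sin φ₂ = 16.0 × sin 31° / sin 44°
V₂ = 16.0 × 0.5150/0.6947 = 12 m s⁻¹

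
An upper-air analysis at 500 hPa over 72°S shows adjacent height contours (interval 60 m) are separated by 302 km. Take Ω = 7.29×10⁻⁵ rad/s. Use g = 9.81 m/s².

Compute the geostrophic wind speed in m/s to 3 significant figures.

14.1 m/s

Coriolis parameter at 72°S:
f = 2Ω sin φ = 2 × 7.29×10⁻⁵ × sin 72° = 1.39×10⁻⁴ s⁻¹
Height gradient: |∂Z/∂n| = 60 m / 302000 m = 1.99×10⁻⁴
On a pressure surface, geostrophic balance gives V_g = (g/f)|∂Z/∂n|:
V_g = 9.81 × 1.99×10⁻⁴ / 1.39×10⁻⁴ = 14.1 m/s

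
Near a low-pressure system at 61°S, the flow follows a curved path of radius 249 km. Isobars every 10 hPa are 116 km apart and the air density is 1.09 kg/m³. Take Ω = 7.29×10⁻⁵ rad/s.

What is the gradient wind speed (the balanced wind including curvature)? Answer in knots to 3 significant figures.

Coriolis parameter at 61°S:
f = 2Ω sin φ = 2 × 7.29×10⁻⁵ × sin 61° = 1.28×10⁻⁴ s⁻¹
Pressure gradient: |∂P/∂n| = 1000 Pa / 116000 m = 8.62×10⁻³ Pa/m
Geostrophic speed: V_g = |∂P/∂n|/(fρ) = 8.62×10⁻³/(1.28×10⁻⁴ × 1.09) = 62.0 m/s
Around a low, centrifugal force acts outward with Coriolis, so pressure-gradient force balances both:
(1/ρ)|∂P/∂n| = fV + V²/R  →  V² + fR·V − fR·V_g = 0
With fR = 1.28×10⁻⁴ × 249×10³ m = 31.8 m/s:
V = [−fR + √((fR)² + 4 fR V_g)]/2 = [−31.8 + √(31.8² + 4×31.8×62)]/2 = 31.3 m/s
Subgeostrophic (V < V_g = 62 m/s), as expected around a low.
Converting: 31.3 m/s × 1.944 = 60.8 knots

60.8 knots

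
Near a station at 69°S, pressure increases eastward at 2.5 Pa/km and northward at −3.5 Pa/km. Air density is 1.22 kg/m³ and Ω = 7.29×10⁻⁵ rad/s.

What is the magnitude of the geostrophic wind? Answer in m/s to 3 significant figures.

25.9 m/s

Coriolis parameter at 69°S:
f = 2Ω sin φ = 2 × 7.29×10⁻⁵ × sin 69° = 1.36×10⁻⁴ s⁻¹
In the Southern Hemisphere f is negative: f = −1.36×10⁻⁴ s⁻¹.
Component geostrophic relations (x east, y north):
u_g = −(1/(fρ)) ∂P/∂y,  v_g = (1/(fρ)) ∂P/∂x
u_g = −(−3.5×10⁻³)/(−1.36×10⁻⁴ × 1.22) = −21.1 m/s;  v_g = (2.5×10⁻³)/(−1.36×10⁻⁴ × 1.22) = −15.1 m/s
|V_g| = √(u_g² + v_g²) = 25.9 m/s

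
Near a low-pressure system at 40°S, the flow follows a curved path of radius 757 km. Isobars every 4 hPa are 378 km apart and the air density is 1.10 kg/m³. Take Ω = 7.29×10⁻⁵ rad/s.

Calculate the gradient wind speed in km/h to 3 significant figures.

32.8 km/h

Coriolis parameter at 40°S:
f = 2Ω sin φ = 2 × 7.29×10⁻⁵ × sin 40° = 9.37×10⁻⁵ s⁻¹
Pressure gradient: |∂P/∂n| = 400 Pa / 378000 m = 1.06×10⁻³ Pa/m
Geostrophic speed: V_g = |∂P/∂n|/(fρ) = 1.06×10⁻³/(9.37×10⁻⁵ × 1.10) = 10.3 m/s
Around a low, centrifugal force acts outward with Coriolis, so pressure-gradient force balances both:
(1/ρ)|∂P/∂n| = fV + V²/R  →  V² + fR·V − fR·V_g = 0
With fR = 9.37×10⁻⁵ × 757×10³ m = 70.9 m/s:
V = [−fR + √((fR)² + 4 fR V_g)]/2 = [−70.9 + √(70.9² + 4×70.9×10.3)]/2 = 9.1 m/s
Subgeostrophic (V < V_g = 10.3 m/s), as expected around a low.
Converting: 9.1 m/s × 3.6 = 32.8 km/h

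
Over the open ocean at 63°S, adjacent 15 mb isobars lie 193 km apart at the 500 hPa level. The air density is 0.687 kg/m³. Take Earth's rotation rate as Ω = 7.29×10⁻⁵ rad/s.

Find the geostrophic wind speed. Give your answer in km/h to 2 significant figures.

310 km/h

Coriolis parameter at 63°S:
f = 2Ω sin φ = 2 × 7.29×10⁻⁵ × sin 63° = 1.30×10⁻⁴ s⁻¹
Pressure gradient: |∂P/∂n| = 1500 Pa / 193000 m = 7.77×10⁻³ Pa/m
Geostrophic balance (pressure-gradient force = Coriolis force):
V_g = (1/(fρ)) |∂P/∂n| = 7.77×10⁻³ / (1.30×10⁻⁴ × 0.687) = 87.1 m/s
Converting: 87.1 m/s × 3.6 = 310 km/h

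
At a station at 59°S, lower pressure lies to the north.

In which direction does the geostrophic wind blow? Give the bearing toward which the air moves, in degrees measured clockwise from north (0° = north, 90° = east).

270°

The pressure-gradient force points toward the north (bearing 000°).
Geostrophic balance: in the Southern Hemisphere the Coriolis force deflects motion to the left, so the geostrophic wind blows 90° to the left of the pressure-gradient force (low pressure on the right).
Rotating 000° by 90° counterclockwise gives 270° — the wind blows toward the west.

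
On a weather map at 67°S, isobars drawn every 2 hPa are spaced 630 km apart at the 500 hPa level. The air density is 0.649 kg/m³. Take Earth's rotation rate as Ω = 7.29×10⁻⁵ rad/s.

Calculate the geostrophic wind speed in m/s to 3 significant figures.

3.64 m/s

Coriolis parameter at 67°S:
f = 2Ω sin φ = 2 × 7.29×10⁻⁵ × sin 67° = 1.34×10⁻⁴ s⁻¹
Pressure gradient: |∂P/∂n| = 200 Pa / 630000 m = 3.17×10⁻⁴ Pa/m
Geostrophic balance (pressure-gradient force = Coriolis force):
V_g = (1/(fρ)) |∂P/∂n| = 3.17×10⁻⁴ / (1.34×10⁻⁴ × 0.649) = 3.64 m/s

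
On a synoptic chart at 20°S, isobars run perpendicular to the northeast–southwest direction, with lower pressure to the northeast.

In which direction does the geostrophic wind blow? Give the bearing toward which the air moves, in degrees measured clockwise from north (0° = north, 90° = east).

315°

The pressure-gradient force points toward the northeast (bearing 045°).
Geostrophic balance: in the Southern Hemisphere the Coriolis force deflects motion to the left, so the geostrophic wind blows 90° to the left of the pressure-gradient force (low pressure on the right).
Rotating 045° by 90° counterclockwise gives 315° — the wind blows toward the northwest.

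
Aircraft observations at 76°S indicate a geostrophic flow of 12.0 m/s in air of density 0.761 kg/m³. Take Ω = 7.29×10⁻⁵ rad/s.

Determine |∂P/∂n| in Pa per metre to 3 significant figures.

Coriolis parameter at 76°S:
f = 2Ω sin φ = 2 × 7.29×10⁻⁵ × sin 76° = 1.41×10⁻⁴ s⁻¹
Geostrophic balance rearranged: |∂P/∂n| = f ρ V_g
|∂P/∂n| = 1.41×10⁻⁴ × 0.761 × 12.0 = 1.29×10⁻³ Pa/m

1.29×10⁻³ Pa/m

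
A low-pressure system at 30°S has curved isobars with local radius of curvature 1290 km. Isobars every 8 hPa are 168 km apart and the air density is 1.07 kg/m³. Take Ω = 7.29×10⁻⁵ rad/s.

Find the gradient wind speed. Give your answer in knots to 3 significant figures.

Coriolis parameter at 30°S:
f = 2Ω sin φ = 2 × 7.29×10⁻⁵ × sin 30° = 7.29×10⁻⁵ s⁻¹
Pressure gradient: |∂P/∂n| = 800 Pa / 168000 m = 4.76×10⁻³ Pa/m
Geostrophic speed: V_g = |∂P/∂n|/(fρ) = 4.76×10⁻³/(7.29×10⁻⁵ × 1.07) = 61.0 m/s
Around a low, centrifugal force acts outward with Coriolis, so pressure-gradient force balances both:
(1/ρ)|∂P/∂n| = fV + V²/R  →  V² + fR·V − fR·V_g = 0
With fR = 7.29×10⁻⁵ × 1290×10³ m = 94.0 m/s:
V = [−fR + √((fR)² + 4 fR V_g)]/2 = [−94.0 + √(94.0² + 4×94.0×61)]/2 = 42.2 m/s
Subgeostrophic (V < V_g = 61 m/s), as expected around a low.
Converting: 42.2 m/s × 1.944 = 81.9 knots

81.9 knots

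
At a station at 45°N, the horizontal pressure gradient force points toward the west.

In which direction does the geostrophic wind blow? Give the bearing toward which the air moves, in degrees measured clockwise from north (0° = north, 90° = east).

000°

The pressure-gradient force points toward the west (bearing 270°).
Geostrophic balance: in the Northern Hemisphere the Coriolis force deflects motion to the right, so the geostrophic wind blows 90° to the right of the pressure-gradient force (low pressure on the left).
Rotating 270° by 90° clockwise gives 000° — the wind blows toward the north.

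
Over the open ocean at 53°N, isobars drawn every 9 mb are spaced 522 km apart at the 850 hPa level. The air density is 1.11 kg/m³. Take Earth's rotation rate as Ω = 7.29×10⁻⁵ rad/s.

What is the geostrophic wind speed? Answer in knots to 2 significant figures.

26 knots

Coriolis parameter at 53°N:
f = 2Ω sin φ = 2 × 7.29×10⁻⁵ × sin 53° = 1.16×10⁻⁴ s⁻¹
Pressure gradient: |∂P/∂n| = 900 Pa / 522000 m = 1.72×10⁻³ Pa/m
Geostrophic balance (pressure-gradient force = Coriolis force):
V_g = (1/(fρ)) |∂P/∂n| = 1.72×10⁻³ / (1.16×10⁻⁴ × 1.11) = 13.3 m/s
Converting: 13.3 m/s × 1.944 = 26 knots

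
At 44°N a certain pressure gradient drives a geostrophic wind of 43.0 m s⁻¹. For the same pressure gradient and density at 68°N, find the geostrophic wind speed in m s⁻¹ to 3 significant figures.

With the same pressure gradient and density, V_g ∝ 1/f ∝ 1/sin φ.
V₂ = V₁ · sin φ₁ / sin φ₂ = 43.0 × sin 44° / sin 68°
V₂ = 43.0 × 0.6947/0.9272 = 32.2 m s⁻¹

32.2 m s⁻¹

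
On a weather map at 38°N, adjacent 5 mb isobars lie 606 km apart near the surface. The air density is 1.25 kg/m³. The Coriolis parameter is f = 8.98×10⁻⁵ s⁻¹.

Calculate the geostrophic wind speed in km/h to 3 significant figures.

Pressure gradient: |∂P/∂n| = 500 Pa / 606000 m = 8.25×10⁻⁴ Pa/m
Geostrophic balance (pressure-gradient force = Coriolis force):
V_g = (1/(fρ)) |∂P/∂n| = 8.25×10⁻⁴ / (8.98×10⁻⁵ × 1.25) = 7.35 m/s
Converting: 7.35 m/s × 3.6 = 26.5 km/h

26.5 km/h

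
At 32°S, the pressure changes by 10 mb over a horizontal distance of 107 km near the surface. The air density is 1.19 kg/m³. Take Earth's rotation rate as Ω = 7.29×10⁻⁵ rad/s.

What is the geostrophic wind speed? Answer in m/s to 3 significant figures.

Coriolis parameter at 32°S:
f = 2Ω sin φ = 2 × 7.29×10⁻⁵ × sin 32° = 7.73×10⁻⁵ s⁻¹
Pressure gradient: |∂P/∂n| = 1000 Pa / 107000 m = 9.35×10⁻³ Pa/m
Geostrophic balance (pressure-gradient force = Coriolis force):
V_g = (1/(fρ)) |∂P/∂n| = 9.35×10⁻³ / (7.73×10⁻⁵ × 1.19) = 102 m/s

102 m/s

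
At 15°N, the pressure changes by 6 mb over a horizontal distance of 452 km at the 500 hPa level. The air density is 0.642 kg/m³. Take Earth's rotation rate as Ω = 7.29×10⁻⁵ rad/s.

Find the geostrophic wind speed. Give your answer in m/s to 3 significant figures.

Coriolis parameter at 15°N:
f = 2Ω sin φ = 2 × 7.29×10⁻⁵ × sin 15° = 3.77×10⁻⁵ s⁻¹
Pressure gradient: |∂P/∂n| = 600 Pa / 452000 m = 1.33×10⁻³ Pa/m
Geostrophic balance (pressure-gradient force = Coriolis force):
V_g = (1/(fρ)) |∂P/∂n| = 1.33×10⁻³ / (3.77×10⁻⁵ × 0.642) = 54.8 m/s

54.8 m/s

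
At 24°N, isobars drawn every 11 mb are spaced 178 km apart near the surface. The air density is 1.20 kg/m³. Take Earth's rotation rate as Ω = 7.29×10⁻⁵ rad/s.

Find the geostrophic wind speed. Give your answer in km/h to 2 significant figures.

310 km/h

Coriolis parameter at 24°N:
f = 2Ω sin φ = 2 × 7.29×10⁻⁵ × sin 24° = 5.93×10⁻⁵ s⁻¹
Pressure gradient: |∂P/∂n| = 1100 Pa / 178000 m = 6.18×10⁻³ Pa/m
Geostrophic balance (pressure-gradient force = Coriolis force):
V_g = (1/(fρ)) |∂P/∂n| = 6.18×10⁻³ / (5.93×10⁻⁵ × 1.20) = 86.8 m/s
Converting: 86.8 m/s × 3.6 = 310 km/h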